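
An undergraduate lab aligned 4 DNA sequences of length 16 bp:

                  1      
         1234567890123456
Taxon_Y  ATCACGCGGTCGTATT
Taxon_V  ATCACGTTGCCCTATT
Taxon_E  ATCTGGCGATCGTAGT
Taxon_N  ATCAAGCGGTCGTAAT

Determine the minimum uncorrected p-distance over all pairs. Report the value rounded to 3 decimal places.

Pairwise Hamming distances:
  Taxon_Y vs Taxon_V: 4
  Taxon_Y vs Taxon_E: 4
  Taxon_Y vs Taxon_N: 2
  Taxon_V vs Taxon_E: 8
  Taxon_V vs Taxon_N: 6
  Taxon_E vs Taxon_N: 4
The smallest is 2 mismatches, between Taxon_Y and Taxon_N; p = 2/16 = 0.125.

0.125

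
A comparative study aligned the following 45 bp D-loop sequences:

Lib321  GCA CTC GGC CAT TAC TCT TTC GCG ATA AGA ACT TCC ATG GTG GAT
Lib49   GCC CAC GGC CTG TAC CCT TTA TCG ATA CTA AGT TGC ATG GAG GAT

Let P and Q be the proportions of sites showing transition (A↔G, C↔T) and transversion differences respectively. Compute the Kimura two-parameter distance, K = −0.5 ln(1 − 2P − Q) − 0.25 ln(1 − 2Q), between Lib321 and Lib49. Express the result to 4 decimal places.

0.3383

The sequences differ at positions 3 (A/C, transversion), 5 (T/A, transversion), 11 (A/T, transversion), 12 (T/G, transversion), 16 (T/C, transition), 21 (C/A, transversion), 22 (G/T, transversion), 28 (A/C, transversion), 29 (G/T, transversion), 32 (C/G, transversion), 35 (C/G, transversion), 41 (T/A, transversion).
Of the 12 differences, 1 transition and 11 transversions over 45 sites: P = 1/45 = 0.022222, Q = 11/45 = 0.244444.
d = −0.5·ln(0.711112) − 0.25·ln(0.511112) = −0.5·(-0.340925) − 0.25·(-0.671167) = 0.3383.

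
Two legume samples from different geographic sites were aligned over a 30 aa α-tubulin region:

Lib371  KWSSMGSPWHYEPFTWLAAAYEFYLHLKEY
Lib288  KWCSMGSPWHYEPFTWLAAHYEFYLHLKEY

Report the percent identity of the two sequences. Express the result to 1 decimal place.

Differing sites — 3:S/C; 20:A/H.
28 of the 30 sites match, so the percent identity is 28/30 × 100 = 93.3%.

93.3%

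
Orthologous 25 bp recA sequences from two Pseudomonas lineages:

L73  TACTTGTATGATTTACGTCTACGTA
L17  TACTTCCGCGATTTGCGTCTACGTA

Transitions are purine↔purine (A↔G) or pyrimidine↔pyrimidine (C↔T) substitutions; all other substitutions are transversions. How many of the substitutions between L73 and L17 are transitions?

4

The sequences differ at positions 6 (G/C, transversion), 7 (T/C, transition), 8 (A/G, transition), 9 (T/C, transition), 15 (A/G, transition).
Of the 5 differences, 4 transitions and 1 transversion, so the answer is 4.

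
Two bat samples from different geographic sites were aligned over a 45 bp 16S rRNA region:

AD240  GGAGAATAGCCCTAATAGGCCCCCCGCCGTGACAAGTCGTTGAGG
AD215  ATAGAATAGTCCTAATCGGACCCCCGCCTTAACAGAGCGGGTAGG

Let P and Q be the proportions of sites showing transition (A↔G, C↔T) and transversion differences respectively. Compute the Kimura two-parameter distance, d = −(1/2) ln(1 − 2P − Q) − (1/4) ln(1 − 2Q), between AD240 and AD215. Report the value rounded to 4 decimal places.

0.3653

Differing sites — 1:G/A (Ti); 2:G/T (Tv); 10:C/T (Ti); 17:A/C (Tv); 20:C/A (Tv); 29:G/T (Tv); 31:G/A (Ti); 35:A/G (Ti); 36:G/A (Ti); 37:T/G (Tv); 40:T/G (Tv); 41:T/G (Tv); 42:G/T (Tv).
Of the 13 differences, 5 transitions and 8 transversions over 45 sites: P = 5/45 = 0.111111, Q = 8/45 = 0.177778.
d = −0.5·ln(0.600000) − 0.25·ln(0.644444) = −0.5·(-0.510826) − 0.25·(-0.439367) = 0.3653.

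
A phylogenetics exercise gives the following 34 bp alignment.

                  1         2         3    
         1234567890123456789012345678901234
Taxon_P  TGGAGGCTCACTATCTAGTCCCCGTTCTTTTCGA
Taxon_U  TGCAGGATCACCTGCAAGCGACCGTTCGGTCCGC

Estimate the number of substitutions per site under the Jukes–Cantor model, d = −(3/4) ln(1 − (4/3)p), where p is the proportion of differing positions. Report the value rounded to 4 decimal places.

0.5347

Mismatches occur at site 3 (G/C), site 7 (C/A), site 12 (T/C), site 13 (A/T), site 14 (T/G), site 16 (T/A), site 19 (T/C), site 20 (C/G), site 21 (C/A), site 28 (T/G), site 29 (T/G), site 31 (T/C), site 34 (A/C).
p = 13/34 = 0.382353.
d = −0.75 · ln(1 − (4/3)·0.382353) = −0.75 · ln(0.490196) = −0.75 · (-0.712950) = 0.5347.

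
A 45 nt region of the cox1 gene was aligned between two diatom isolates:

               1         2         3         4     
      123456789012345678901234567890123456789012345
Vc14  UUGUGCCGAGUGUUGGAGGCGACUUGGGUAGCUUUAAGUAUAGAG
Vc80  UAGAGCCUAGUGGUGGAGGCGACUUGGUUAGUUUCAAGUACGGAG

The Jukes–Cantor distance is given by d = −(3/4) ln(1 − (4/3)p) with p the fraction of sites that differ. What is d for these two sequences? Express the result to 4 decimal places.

0.2326

The sequences differ at positions 2 (U/A), 4 (U/A), 8 (G/U), 13 (U/G), 28 (G/U), 32 (C/U), 35 (U/C), 41 (U/C), 42 (A/G).
p = 9/45 = 0.200000.
d = −0.75 · ln(1 − (4/3)·0.200000) = −0.75 · ln(0.733333) = −0.75 · (-0.310155) = 0.2326.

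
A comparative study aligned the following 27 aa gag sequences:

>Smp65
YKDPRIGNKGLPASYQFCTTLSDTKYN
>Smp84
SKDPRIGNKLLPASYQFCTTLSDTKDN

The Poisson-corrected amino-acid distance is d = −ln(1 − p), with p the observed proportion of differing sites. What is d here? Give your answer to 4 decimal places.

0.1178

The sequences differ at positions 1 (Y/S), 10 (G/L), 26 (Y/D).
p = 3/27 = 0.111111.
d = −ln(1 − 0.111111) = −ln(0.888889) = 0.1178.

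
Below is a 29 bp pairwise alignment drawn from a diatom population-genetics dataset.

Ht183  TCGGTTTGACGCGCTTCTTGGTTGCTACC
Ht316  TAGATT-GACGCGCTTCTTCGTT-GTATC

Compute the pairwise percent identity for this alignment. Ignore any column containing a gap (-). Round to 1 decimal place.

81.5%

Excluding the 2 gap columns leaves 27 comparable sites.
Differing sites — 2:C/A; 4:G/A; 20:G/C; 25:C/G; 28:C/T.
22 of the 27 comparable sites match, so the percent identity is 22/27 × 100 = 81.5%.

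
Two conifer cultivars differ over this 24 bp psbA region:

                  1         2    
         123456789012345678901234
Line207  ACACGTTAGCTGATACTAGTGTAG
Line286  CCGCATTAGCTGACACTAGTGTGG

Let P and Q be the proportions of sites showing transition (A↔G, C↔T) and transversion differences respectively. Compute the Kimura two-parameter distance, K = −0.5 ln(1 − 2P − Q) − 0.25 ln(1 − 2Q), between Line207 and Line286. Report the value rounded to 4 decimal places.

Mismatches occur at site 1 (A/C, transversion), site 3 (A/G, transition), site 5 (G/A, transition), site 14 (T/C, transition), site 23 (A/G, transition).
Of the 5 differences, 4 transitions and 1 transversion over 24 sites: P = 4/24 = 0.166667, Q = 1/24 = 0.041667.
d = −0.5·ln(0.624999) − 0.25·ln(0.916666) = −0.5·(-0.470005) − 0.25·(-0.087012) = 0.2568.

0.2568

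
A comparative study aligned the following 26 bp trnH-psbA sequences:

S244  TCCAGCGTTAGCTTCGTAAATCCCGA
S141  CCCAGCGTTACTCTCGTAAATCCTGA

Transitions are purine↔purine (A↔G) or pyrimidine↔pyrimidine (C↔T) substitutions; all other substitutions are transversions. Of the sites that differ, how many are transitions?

4

Differing sites — 1:T/C (Ti); 11:G/C (Tv); 12:C/T (Ti); 13:T/C (Ti); 24:C/T (Ti).
Of the 5 differences, 4 transitions and 1 transversion, so the answer is 4.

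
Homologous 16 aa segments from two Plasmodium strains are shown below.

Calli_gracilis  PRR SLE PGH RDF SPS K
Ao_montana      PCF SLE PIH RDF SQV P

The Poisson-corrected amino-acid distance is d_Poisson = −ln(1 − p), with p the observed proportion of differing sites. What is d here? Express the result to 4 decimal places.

The sequences differ at positions 2 (R/C), 3 (R/F), 8 (G/I), 14 (P/Q), 15 (S/V), 16 (K/P).
p = 6/16 = 0.375000.
d = −ln(1 − 0.375000) = −ln(0.625000) = 0.4700.

0.4700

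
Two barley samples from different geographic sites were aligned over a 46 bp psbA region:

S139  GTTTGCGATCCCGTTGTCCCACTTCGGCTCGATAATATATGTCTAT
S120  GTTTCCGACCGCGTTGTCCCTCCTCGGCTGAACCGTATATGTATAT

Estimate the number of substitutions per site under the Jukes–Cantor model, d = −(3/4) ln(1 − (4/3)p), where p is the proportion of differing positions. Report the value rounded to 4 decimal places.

0.2880

Mismatches occur at site 5 (G→C), site 9 (T→C), site 11 (C→G), site 21 (A→T), site 23 (T→C), site 30 (C→G), site 31 (G→A), site 33 (T→C), site 34 (A→C), site 35 (A→G), site 43 (C→A).
p = 11/46 = 0.239130.
d = −0.75 · ln(1 − (4/3)·0.239130) = −0.75 · ln(0.681160) = −0.75 · (-0.383958) = 0.2880.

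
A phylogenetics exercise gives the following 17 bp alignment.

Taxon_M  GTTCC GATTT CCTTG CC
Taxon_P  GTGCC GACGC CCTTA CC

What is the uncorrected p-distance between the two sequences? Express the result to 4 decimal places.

Differing sites — 3:T/G; 8:T/C; 9:T/G; 10:T/C; 15:G/A.
There are 5 differences over 17 sites, so p = 5/17 = 0.2941.

0.2941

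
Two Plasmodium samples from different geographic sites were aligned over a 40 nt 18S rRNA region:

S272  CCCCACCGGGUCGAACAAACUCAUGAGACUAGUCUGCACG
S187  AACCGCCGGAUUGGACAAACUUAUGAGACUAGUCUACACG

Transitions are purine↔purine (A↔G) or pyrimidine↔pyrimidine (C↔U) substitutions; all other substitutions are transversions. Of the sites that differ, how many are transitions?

Mismatches occur at site 1 (C/A, transversion), site 2 (C/A, transversion), site 5 (A/G, transition), site 10 (G/A, transition), site 12 (C/U, transition), site 14 (A/G, transition), site 22 (C/U, transition), site 36 (G/A, transition).
Of the 8 differences, 6 transitions and 2 transversions, so the answer is 6.

6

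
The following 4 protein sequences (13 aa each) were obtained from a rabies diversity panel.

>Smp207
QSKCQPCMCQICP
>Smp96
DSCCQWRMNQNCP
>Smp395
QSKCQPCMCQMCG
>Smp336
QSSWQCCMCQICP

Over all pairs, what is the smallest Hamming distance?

2

Pairwise Hamming distances:
  Smp207 vs Smp96: 6
  Smp207 vs Smp395: 2
  Smp207 vs Smp336: 3
  Smp96 vs Smp395: 7
  Smp96 vs Smp336: 7
  Smp395 vs Smp336: 5
The smallest is 2, between Smp207 and Smp395.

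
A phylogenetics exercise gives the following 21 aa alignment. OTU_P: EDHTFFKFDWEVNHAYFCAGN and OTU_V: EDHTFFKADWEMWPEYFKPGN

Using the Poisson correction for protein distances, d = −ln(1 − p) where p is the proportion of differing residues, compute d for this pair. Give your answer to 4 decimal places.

Differing sites — 8:F/A; 12:V/M; 13:N/W; 14:H/P; 15:A/E; 18:C/K; 19:A/P.
p = 7/21 = 0.333333.
d = −ln(1 − 0.333333) = −ln(0.666667) = 0.4055.

0.4055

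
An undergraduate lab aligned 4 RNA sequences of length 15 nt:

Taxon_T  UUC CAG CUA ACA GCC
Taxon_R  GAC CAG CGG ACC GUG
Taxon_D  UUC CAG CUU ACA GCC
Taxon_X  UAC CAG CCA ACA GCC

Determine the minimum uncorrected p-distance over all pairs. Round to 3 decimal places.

Pairwise Hamming distances:
  Taxon_T vs Taxon_R: 7
  Taxon_T vs Taxon_D: 1
  Taxon_T vs Taxon_X: 2
  Taxon_R vs Taxon_D: 7
  Taxon_R vs Taxon_X: 6
  Taxon_D vs Taxon_X: 3
The smallest is 1 mismatch, between Taxon_T and Taxon_D; p = 1/15 = 0.067.

0.067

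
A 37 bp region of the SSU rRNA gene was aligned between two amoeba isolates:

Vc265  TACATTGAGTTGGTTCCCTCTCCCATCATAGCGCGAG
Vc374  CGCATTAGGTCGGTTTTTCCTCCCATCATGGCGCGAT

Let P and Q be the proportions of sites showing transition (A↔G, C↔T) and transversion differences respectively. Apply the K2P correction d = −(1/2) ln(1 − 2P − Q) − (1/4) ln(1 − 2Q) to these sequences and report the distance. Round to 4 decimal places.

Differing sites — 1:T/C (Ti); 2:A/G (Ti); 7:G/A (Ti); 8:A/G (Ti); 11:T/C (Ti); 16:C/T (Ti); 17:C/T (Ti); 18:C/T (Ti); 19:T/C (Ti); 30:A/G (Ti); 37:G/T (Tv).
Of the 11 differences, 10 transitions and 1 transversion over 37 sites: P = 10/37 = 0.270270, Q = 1/37 = 0.027027.
d = −0.5·ln(0.432433) − 0.25·ln(0.945946) = −0.5·(-0.838328) − 0.25·(-0.055570) = 0.4331.

0.4331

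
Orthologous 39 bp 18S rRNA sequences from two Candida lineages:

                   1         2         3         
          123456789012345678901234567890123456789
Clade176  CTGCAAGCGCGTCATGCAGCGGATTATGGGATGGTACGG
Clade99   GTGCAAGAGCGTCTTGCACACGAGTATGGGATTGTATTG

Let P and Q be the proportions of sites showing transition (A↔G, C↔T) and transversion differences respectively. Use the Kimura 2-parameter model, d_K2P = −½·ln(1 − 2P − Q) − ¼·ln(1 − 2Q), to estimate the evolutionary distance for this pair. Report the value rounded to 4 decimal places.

Differing sites — 1:C/G (Tv); 8:C/A (Tv); 14:A/T (Tv); 19:G/C (Tv); 20:C/A (Tv); 21:G/C (Tv); 24:T/G (Tv); 33:G/T (Tv); 37:C/T (Ti); 38:G/T (Tv).
Of the 10 differences, 1 transition and 9 transversions over 39 sites: P = 1/39 = 0.025641, Q = 9/39 = 0.230769.
d = −0.5·ln(0.717949) − 0.25·ln(0.538462) = −0.5·(-0.331357) − 0.25·(-0.619038) = 0.3204.

0.3204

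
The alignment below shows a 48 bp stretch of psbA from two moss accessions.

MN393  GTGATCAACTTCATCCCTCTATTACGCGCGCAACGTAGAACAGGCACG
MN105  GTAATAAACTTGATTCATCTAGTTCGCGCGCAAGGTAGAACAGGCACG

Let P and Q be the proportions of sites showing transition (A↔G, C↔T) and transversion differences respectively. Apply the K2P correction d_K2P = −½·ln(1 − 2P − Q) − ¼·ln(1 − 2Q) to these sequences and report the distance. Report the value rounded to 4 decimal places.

Differing sites — 3:G/A (Ti); 6:C/A (Tv); 12:C/G (Tv); 15:C/T (Ti); 17:C/A (Tv); 22:T/G (Tv); 24:A/T (Tv); 34:C/G (Tv).
Of the 8 differences, 2 transitions and 6 transversions over 48 sites: P = 2/48 = 0.041667, Q = 6/48 = 0.125000.
d = −0.5·ln(0.791666) − 0.25·ln(0.750000) = −0.5·(-0.233616) − 0.25·(-0.287682) = 0.1887.

0.1887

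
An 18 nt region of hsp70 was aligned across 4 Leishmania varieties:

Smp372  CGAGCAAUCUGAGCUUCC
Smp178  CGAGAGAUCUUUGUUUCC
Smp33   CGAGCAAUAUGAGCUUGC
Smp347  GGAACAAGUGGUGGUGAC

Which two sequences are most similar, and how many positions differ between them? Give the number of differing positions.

Pairwise Hamming distances:
  Smp372 vs Smp178: 5
  Smp372 vs Smp33: 2
  Smp372 vs Smp347: 9
  Smp178 vs Smp33: 7
  Smp178 vs Smp347: 11
  Smp33 vs Smp347: 9
The smallest is 2, between Smp372 and Smp33.

2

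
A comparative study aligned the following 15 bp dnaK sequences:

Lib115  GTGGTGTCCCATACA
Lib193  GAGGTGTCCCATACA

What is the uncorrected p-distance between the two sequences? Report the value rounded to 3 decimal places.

Differing sites — 2:T/A.
There are 1 differences over 15 sites, so p = 1/15 = 0.067.

0.067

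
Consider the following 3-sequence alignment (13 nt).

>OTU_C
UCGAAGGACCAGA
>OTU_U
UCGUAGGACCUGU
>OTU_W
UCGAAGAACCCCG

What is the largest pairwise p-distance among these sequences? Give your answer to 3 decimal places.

Pairwise Hamming distances:
  OTU_C vs OTU_U: 3
  OTU_C vs OTU_W: 4
  OTU_U vs OTU_W: 5
The largest is 5 mismatches, between OTU_U and OTU_W; p = 5/13 = 0.385.

0.385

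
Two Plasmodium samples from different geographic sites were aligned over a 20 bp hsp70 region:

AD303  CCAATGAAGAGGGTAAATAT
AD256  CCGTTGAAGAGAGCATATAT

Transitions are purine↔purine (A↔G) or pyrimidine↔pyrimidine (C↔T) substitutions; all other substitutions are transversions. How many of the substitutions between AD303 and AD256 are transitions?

Mismatches occur at site 3 (A/G, transition), site 4 (A/T, transversion), site 12 (G/A, transition), site 14 (T/C, transition), site 16 (A/T, transversion).
Of the 5 differences, 3 transitions and 2 transversions, so the answer is 3.

3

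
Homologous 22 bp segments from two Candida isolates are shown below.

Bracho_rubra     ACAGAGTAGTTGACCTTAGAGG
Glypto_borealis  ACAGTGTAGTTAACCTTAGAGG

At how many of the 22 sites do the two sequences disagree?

The sequences differ at positions 5 (A/T), 12 (G/A).
That gives 2 mismatches out of 22 aligned sites, so the Hamming distance is 2.

2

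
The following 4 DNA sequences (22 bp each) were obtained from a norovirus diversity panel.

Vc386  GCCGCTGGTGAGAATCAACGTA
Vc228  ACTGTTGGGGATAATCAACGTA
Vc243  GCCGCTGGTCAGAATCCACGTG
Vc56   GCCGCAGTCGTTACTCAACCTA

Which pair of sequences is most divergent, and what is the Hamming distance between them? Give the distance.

10

Pairwise Hamming distances:
  Vc386 vs Vc228: 5
  Vc386 vs Vc243: 3
  Vc386 vs Vc56: 7
  Vc228 vs Vc243: 8
  Vc228 vs Vc56: 9
  Vc243 vs Vc56: 10
The largest is 10, between Vc243 and Vc56.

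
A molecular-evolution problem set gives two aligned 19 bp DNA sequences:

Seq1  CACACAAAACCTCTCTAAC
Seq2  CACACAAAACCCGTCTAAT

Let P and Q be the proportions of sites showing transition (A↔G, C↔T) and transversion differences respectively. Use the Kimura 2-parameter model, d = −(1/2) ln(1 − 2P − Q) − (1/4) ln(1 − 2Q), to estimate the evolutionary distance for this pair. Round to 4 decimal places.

0.1805

Mismatches occur at site 12 (T↔C, transition), site 13 (C↔G, transversion), site 19 (C↔T, transition).
Of the 3 differences, 2 transitions and 1 transversion over 19 sites: P = 2/19 = 0.105263, Q = 1/19 = 0.052632.
d = −0.5·ln(0.736842) − 0.25·ln(0.894736) = −0.5·(-0.305382) − 0.25·(-0.111227) = 0.1805.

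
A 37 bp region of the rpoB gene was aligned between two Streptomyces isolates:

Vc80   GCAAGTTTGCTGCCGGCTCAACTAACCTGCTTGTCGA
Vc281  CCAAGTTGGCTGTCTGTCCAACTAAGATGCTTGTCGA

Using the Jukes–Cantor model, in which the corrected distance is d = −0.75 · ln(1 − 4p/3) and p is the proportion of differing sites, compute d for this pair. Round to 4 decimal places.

0.2551

Mismatches occur at site 1 (G/C), site 8 (T/G), site 13 (C/T), site 15 (G/T), site 17 (C/T), site 18 (T/C), site 26 (C/G), site 27 (C/A).
p = 8/37 = 0.216216.
d = −0.75 · ln(1 − (4/3)·0.216216) = −0.75 · ln(0.711712) = −0.75 · (-0.340082) = 0.2551.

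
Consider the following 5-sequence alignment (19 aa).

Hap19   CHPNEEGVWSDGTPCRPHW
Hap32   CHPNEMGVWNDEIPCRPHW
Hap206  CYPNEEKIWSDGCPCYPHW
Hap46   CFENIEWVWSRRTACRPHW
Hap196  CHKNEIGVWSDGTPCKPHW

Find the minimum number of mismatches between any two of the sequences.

Pairwise Hamming distances:
  Hap19 vs Hap32: 4
  Hap19 vs Hap206: 5
  Hap19 vs Hap46: 7
  Hap19 vs Hap196: 3
  Hap32 vs Hap206: 8
  Hap32 vs Hap46: 10
  Hap32 vs Hap196: 6
  Hap206 vs Hap46: 10
  Hap206 vs Hap196: 7
  Hap46 vs Hap196: 9
The smallest is 3, between Hap19 and Hap196.

3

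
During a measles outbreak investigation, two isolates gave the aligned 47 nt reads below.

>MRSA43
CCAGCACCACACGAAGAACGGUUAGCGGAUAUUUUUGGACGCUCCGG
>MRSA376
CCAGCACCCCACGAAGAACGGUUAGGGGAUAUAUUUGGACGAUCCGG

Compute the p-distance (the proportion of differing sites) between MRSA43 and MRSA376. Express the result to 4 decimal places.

0.0851

The sequences differ at positions 9 (A/C), 26 (C/G), 33 (U/A), 42 (C/A).
There are 4 differences over 47 sites, so p = 4/47 = 0.0851.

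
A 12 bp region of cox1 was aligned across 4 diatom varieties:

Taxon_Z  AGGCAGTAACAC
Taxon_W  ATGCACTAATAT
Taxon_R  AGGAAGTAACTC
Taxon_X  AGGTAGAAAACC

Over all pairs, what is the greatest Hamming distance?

Pairwise Hamming distances:
  Taxon_Z vs Taxon_W: 4
  Taxon_Z vs Taxon_R: 2
  Taxon_Z vs Taxon_X: 4
  Taxon_W vs Taxon_R: 6
  Taxon_W vs Taxon_X: 7
  Taxon_R vs Taxon_X: 4
The largest is 7, between Taxon_W and Taxon_X.

7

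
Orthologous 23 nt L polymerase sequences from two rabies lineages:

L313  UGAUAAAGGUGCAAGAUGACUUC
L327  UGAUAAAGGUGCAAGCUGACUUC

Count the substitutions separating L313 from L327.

1

A single mismatch occurs at site 16 (A↔C).
That gives 1 mismatch out of 23 aligned sites, so the Hamming distance is 1.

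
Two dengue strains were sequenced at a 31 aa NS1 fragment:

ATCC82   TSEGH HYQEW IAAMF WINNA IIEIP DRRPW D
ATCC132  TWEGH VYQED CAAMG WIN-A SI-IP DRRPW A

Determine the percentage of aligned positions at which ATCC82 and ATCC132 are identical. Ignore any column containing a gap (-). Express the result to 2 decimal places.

75.86%

Excluding the 2 gap columns leaves 29 comparable sites.
The sequences differ at positions 2 (S/W), 6 (H/V), 10 (W/D), 11 (I/C), 15 (F/G), 21 (I/S), 31 (D/A).
22 of the 29 comparable sites match, so the percent identity is 22/29 × 100 = 75.86%.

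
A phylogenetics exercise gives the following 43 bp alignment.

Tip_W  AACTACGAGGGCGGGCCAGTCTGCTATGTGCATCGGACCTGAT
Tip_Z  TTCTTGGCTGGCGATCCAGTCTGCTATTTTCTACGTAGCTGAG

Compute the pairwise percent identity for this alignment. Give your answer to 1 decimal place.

65.1%

The sequences differ at positions 1 (A/T), 2 (A/T), 5 (A/T), 6 (C/G), 8 (A/C), 9 (G/T), 14 (G/A), 15 (G/T), 28 (G/T), 30 (G/T), 32 (A/T), 33 (T/A), 36 (G/T), 38 (C/G), 43 (T/G).
28 of the 43 sites match, so the percent identity is 28/43 × 100 = 65.1%.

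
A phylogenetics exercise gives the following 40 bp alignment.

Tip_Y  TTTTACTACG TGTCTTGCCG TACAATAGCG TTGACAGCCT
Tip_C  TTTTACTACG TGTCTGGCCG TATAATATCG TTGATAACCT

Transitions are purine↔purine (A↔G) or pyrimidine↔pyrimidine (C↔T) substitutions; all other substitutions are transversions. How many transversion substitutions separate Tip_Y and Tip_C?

Mismatches occur at site 16 (T→G, transversion), site 23 (C→T, transition), site 28 (G→T, transversion), site 35 (C→T, transition), site 37 (G→A, transition).
Of the 5 differences, 3 transitions and 2 transversions, so the answer is 2.

2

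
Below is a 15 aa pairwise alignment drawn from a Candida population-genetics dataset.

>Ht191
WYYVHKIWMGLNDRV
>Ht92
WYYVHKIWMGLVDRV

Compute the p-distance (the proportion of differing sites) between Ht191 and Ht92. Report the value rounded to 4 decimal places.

Differing sites — 12:N/V.
There are 1 differences over 15 sites, so p = 1/15 = 0.0667.

0.0667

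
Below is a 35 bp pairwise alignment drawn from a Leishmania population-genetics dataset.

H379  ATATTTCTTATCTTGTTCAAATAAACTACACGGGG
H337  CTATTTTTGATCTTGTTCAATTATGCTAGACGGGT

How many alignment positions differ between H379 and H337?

8

Mismatches occur at site 1 (A↔C), site 7 (C↔T), site 9 (T↔G), site 21 (A↔T), site 24 (A↔T), site 25 (A↔G), site 29 (C↔G), site 35 (G↔T).
That gives 8 mismatches out of 35 aligned sites, so the Hamming distance is 8.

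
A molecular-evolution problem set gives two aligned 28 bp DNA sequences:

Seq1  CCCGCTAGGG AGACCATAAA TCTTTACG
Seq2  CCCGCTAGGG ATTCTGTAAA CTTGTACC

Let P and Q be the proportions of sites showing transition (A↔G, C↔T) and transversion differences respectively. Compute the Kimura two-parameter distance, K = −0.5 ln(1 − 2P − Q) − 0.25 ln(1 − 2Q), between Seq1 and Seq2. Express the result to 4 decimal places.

0.3639

Differing sites — 12:G/T (Tv); 13:A/T (Tv); 15:C/T (Ti); 16:A/G (Ti); 21:T/C (Ti); 22:C/T (Ti); 24:T/G (Tv); 28:G/C (Tv).
Of the 8 differences, 4 transitions and 4 transversions over 28 sites: P = 4/28 = 0.142857, Q = 4/28 = 0.142857.
d = −0.5·ln(0.571429) − 0.25·ln(0.714286) = −0.5·(-0.559615) − 0.25·(-0.336472) = 0.3639.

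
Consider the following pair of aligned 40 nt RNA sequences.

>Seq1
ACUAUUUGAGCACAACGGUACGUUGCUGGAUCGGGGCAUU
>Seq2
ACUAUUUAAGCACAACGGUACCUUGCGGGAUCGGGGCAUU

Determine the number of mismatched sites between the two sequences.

The sequences differ at positions 8 (G/A), 22 (G/C), 27 (U/G).
That gives 3 mismatches out of 40 aligned sites, so the Hamming distance is 3.

3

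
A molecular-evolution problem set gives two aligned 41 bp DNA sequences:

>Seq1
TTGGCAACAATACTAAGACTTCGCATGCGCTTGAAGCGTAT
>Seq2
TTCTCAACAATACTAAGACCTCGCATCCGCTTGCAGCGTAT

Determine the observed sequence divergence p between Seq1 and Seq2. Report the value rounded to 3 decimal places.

Mismatches occur at site 3 (G→C), site 4 (G→T), site 20 (T→C), site 27 (G→C), site 34 (A→C).
There are 5 differences over 41 sites, so p = 5/41 = 0.122.

0.122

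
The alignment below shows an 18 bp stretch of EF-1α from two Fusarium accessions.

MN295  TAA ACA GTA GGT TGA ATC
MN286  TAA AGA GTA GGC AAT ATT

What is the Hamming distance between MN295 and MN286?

6

The sequences differ at positions 5 (C/G), 12 (T/C), 13 (T/A), 14 (G/A), 15 (A/T), 18 (C/T).
That gives 6 mismatches out of 18 aligned sites, so the Hamming distance is 6.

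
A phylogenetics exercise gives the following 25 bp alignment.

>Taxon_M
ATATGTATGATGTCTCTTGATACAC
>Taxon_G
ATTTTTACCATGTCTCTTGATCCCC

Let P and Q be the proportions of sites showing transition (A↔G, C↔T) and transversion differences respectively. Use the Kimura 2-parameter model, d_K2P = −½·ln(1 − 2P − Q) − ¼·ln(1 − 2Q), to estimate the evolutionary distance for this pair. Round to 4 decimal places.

0.2920

The sequences differ at positions 3 (A/T, transversion), 5 (G/T, transversion), 8 (T/C, transition), 9 (G/C, transversion), 22 (A/C, transversion), 24 (A/C, transversion).
Of the 6 differences, 1 transition and 5 transversions over 25 sites: P = 1/25 = 0.040000, Q = 5/25 = 0.200000.
d = −0.5·ln(0.720000) − 0.25·ln(0.600000) = −0.5·(-0.328504) − 0.25·(-0.510826) = 0.2920.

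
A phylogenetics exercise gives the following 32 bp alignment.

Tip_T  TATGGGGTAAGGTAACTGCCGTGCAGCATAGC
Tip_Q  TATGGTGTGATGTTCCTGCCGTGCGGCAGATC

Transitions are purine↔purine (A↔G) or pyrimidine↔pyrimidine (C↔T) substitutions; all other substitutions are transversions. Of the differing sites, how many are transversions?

The sequences differ at positions 6 (G/T, transversion), 9 (A/G, transition), 11 (G/T, transversion), 14 (A/T, transversion), 15 (A/C, transversion), 25 (A/G, transition), 29 (T/G, transversion), 31 (G/T, transversion).
Of the 8 differences, 2 transitions and 6 transversions, so the answer is 6.

6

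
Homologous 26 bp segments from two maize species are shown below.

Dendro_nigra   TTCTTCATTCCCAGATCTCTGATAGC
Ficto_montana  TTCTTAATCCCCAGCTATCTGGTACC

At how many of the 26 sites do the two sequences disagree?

Mismatches occur at site 6 (C↔A), site 9 (T↔C), site 15 (A↔C), site 17 (C↔A), site 22 (A↔G), site 25 (G↔C).
That gives 6 mismatches out of 26 aligned sites, so the Hamming distance is 6.

6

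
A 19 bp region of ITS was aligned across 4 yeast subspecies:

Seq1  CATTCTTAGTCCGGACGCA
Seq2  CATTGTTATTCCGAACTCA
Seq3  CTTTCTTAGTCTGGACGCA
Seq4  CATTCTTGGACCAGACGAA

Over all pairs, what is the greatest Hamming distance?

8

Pairwise Hamming distances:
  Seq1 vs Seq2: 4
  Seq1 vs Seq3: 2
  Seq1 vs Seq4: 4
  Seq2 vs Seq3: 6
  Seq2 vs Seq4: 8
  Seq3 vs Seq4: 6
The largest is 8, between Seq2 and Seq4.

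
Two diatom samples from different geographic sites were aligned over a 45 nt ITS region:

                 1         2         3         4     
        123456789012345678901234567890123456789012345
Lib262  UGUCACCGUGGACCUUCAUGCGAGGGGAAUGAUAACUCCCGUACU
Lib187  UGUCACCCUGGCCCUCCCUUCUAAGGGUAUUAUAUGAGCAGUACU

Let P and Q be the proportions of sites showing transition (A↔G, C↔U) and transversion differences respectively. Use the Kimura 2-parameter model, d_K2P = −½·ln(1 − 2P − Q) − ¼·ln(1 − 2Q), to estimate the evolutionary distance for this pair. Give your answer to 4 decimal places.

0.4102

The sequences differ at positions 8 (G/C, transversion), 12 (A/C, transversion), 16 (U/C, transition), 18 (A/C, transversion), 20 (G/U, transversion), 22 (G/U, transversion), 24 (G/A, transition), 28 (A/U, transversion), 31 (G/U, transversion), 35 (A/U, transversion), 36 (C/G, transversion), 37 (U/A, transversion), 38 (C/G, transversion), 40 (C/A, transversion).
Of the 14 differences, 2 transitions and 12 transversions over 45 sites: P = 2/45 = 0.044444, Q = 12/45 = 0.266667.
d = −0.5·ln(0.644445) − 0.25·ln(0.466666) = −0.5·(-0.439366) − 0.25·(-0.762141) = 0.4102.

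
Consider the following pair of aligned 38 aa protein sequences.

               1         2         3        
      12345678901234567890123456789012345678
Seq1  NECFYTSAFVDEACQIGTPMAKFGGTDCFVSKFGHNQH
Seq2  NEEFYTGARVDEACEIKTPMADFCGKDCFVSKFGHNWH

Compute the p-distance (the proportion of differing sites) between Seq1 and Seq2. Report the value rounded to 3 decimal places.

Differing sites — 3:C/E; 7:S/G; 9:F/R; 15:Q/E; 17:G/K; 22:K/D; 24:G/C; 26:T/K; 37:Q/W.
There are 9 differences over 38 sites, so p = 9/38 = 0.237.

0.237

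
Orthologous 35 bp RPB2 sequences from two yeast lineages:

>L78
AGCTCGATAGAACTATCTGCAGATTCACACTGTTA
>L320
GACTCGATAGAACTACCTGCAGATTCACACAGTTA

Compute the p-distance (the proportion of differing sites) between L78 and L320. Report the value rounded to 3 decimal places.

Mismatches occur at site 1 (A/G), site 2 (G/A), site 16 (T/C), site 31 (T/A).
There are 4 differences over 35 sites, so p = 4/35 = 0.114.

0.114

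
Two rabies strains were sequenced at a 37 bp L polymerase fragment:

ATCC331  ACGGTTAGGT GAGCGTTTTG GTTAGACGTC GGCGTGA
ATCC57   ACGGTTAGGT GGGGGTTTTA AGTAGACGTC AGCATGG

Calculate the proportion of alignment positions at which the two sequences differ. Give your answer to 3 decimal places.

0.216

Mismatches occur at site 12 (A↔G), site 14 (C↔G), site 20 (G↔A), site 21 (G↔A), site 22 (T↔G), site 31 (G↔A), site 34 (G↔A), site 37 (A↔G).
There are 8 differences over 37 sites, so p = 8/37 = 0.216.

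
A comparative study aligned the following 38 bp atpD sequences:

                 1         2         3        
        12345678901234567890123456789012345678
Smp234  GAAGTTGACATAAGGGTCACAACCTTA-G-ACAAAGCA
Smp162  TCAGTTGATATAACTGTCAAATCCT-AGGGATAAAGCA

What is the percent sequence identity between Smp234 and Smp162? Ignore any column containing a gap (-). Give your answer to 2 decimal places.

Excluding the 3 gap columns leaves 35 comparable sites.
The sequences differ at positions 1 (G/T), 2 (A/C), 9 (C/T), 14 (G/C), 15 (G/T), 20 (C/A), 22 (A/T), 32 (C/T).
27 of the 35 comparable sites match, so the percent identity is 27/35 × 100 = 77.14%.

77.14%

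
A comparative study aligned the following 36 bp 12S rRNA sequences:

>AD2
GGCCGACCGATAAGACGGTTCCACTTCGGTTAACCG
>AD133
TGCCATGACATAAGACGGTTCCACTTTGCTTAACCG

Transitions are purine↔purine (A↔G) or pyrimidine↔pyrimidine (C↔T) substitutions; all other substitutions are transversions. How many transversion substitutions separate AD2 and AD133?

6

The sequences differ at positions 1 (G/T, transversion), 5 (G/A, transition), 6 (A/T, transversion), 7 (C/G, transversion), 8 (C/A, transversion), 9 (G/C, transversion), 27 (C/T, transition), 29 (G/C, transversion).
Of the 8 differences, 2 transitions and 6 transversions, so the answer is 6.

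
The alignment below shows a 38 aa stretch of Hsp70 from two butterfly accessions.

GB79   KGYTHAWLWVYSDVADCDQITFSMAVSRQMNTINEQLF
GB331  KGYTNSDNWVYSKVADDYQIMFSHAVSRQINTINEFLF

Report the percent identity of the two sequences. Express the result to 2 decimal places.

Differing sites — 5:H/N; 6:A/S; 7:W/D; 8:L/N; 13:D/K; 17:C/D; 18:D/Y; 21:T/M; 24:M/H; 30:M/I; 36:Q/F.
27 of the 38 sites match, so the percent identity is 27/38 × 100 = 71.05%.

71.05%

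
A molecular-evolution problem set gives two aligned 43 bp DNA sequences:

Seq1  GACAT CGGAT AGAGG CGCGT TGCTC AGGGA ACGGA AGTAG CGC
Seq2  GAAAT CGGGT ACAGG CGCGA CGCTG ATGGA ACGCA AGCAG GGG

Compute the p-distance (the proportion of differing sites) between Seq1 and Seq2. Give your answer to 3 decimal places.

0.256

Differing sites — 3:C/A; 9:A/G; 12:G/C; 20:T/A; 21:T/C; 25:C/G; 27:G/T; 34:G/C; 38:T/C; 41:C/G; 43:C/G.
There are 11 differences over 43 sites, so p = 11/43 = 0.256.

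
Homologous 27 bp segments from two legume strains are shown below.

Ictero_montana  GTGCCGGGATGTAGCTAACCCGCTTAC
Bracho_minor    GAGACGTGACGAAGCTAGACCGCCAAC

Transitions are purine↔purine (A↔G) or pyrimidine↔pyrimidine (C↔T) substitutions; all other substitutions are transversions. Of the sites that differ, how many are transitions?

3

Differing sites — 2:T/A (Tv); 4:C/A (Tv); 7:G/T (Tv); 10:T/C (Ti); 12:T/A (Tv); 18:A/G (Ti); 19:C/A (Tv); 24:T/C (Ti); 25:T/A (Tv).
Of the 9 differences, 3 transitions and 6 transversions, so the answer is 3.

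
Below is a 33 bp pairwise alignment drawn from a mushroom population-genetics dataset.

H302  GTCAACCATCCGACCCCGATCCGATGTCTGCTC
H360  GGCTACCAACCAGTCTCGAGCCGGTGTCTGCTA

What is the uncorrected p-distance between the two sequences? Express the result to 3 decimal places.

0.303

Differing sites — 2:T/G; 4:A/T; 9:T/A; 12:G/A; 13:A/G; 14:C/T; 16:C/T; 20:T/G; 24:A/G; 33:C/A.
There are 10 differences over 33 sites, so p = 10/33 = 0.303.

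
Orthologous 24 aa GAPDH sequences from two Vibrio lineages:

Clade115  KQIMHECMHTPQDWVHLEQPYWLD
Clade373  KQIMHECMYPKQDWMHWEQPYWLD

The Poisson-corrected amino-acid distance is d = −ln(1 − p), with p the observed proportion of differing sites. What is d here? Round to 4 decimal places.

Mismatches occur at site 9 (H→Y), site 10 (T→P), site 11 (P→K), site 15 (V→M), site 17 (L→W).
p = 5/24 = 0.208333.
d = −ln(1 − 0.208333) = −ln(0.791667) = 0.2336.

0.2336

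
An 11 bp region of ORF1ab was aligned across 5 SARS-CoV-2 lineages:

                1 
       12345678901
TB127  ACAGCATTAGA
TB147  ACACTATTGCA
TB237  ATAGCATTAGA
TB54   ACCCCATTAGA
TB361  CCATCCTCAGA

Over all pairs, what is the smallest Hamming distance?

Pairwise Hamming distances:
  TB127 vs TB147: 4
  TB127 vs TB237: 1
  TB127 vs TB54: 2
  TB127 vs TB361: 4
  TB147 vs TB237: 5
  TB147 vs TB54: 4
  TB147 vs TB361: 7
  TB237 vs TB54: 3
  TB237 vs TB361: 5
  TB54 vs TB361: 5
The smallest is 1, between TB127 and TB237.

1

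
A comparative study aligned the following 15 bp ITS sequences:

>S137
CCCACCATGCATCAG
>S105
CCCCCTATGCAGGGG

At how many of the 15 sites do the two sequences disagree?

Differing sites — 4:A/C; 6:C/T; 12:T/G; 13:C/G; 14:A/G.
That gives 5 mismatches out of 15 aligned sites, so the Hamming distance is 5.

5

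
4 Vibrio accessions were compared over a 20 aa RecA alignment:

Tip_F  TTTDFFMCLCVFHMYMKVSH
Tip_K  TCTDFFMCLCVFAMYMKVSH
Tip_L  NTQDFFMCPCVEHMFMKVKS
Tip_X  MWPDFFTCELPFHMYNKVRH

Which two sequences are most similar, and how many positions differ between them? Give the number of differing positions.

Pairwise Hamming distances:
  Tip_F vs Tip_K: 2
  Tip_F vs Tip_L: 7
  Tip_F vs Tip_X: 9
  Tip_K vs Tip_L: 9
  Tip_K vs Tip_X: 10
  Tip_L vs Tip_X: 12
The smallest is 2, between Tip_F and Tip_K.

2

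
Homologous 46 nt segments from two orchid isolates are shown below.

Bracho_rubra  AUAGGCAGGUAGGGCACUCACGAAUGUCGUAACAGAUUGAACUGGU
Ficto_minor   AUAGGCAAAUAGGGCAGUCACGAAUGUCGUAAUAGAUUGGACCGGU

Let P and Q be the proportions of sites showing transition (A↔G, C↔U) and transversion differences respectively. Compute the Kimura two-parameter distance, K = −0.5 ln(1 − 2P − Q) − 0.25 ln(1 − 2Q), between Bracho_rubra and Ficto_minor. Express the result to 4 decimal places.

0.1478

The sequences differ at positions 8 (G/A, transition), 9 (G/A, transition), 17 (C/G, transversion), 33 (C/U, transition), 40 (A/G, transition), 43 (U/C, transition).
Of the 6 differences, 5 transitions and 1 transversion over 46 sites: P = 5/46 = 0.108696, Q = 1/46 = 0.021739.
d = −0.5·ln(0.760869) − 0.25·ln(0.956522) = −0.5·(-0.273294) − 0.25·(-0.044451) = 0.1478.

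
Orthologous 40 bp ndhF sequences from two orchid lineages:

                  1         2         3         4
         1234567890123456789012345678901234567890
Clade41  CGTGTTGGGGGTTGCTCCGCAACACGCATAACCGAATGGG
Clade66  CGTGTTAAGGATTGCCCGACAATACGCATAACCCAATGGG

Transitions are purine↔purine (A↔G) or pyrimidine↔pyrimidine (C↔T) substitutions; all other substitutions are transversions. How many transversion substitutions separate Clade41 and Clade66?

The sequences differ at positions 7 (G/A, transition), 8 (G/A, transition), 11 (G/A, transition), 16 (T/C, transition), 18 (C/G, transversion), 19 (G/A, transition), 23 (C/T, transition), 34 (G/C, transversion).
Of the 8 differences, 6 transitions and 2 transversions, so the answer is 2.

2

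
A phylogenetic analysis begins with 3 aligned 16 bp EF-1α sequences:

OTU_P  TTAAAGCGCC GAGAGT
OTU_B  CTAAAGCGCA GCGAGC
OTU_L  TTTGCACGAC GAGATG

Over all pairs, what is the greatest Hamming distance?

10

Pairwise Hamming distances:
  OTU_P vs OTU_B: 4
  OTU_P vs OTU_L: 7
  OTU_B vs OTU_L: 10
The largest is 10, between OTU_B and OTU_L.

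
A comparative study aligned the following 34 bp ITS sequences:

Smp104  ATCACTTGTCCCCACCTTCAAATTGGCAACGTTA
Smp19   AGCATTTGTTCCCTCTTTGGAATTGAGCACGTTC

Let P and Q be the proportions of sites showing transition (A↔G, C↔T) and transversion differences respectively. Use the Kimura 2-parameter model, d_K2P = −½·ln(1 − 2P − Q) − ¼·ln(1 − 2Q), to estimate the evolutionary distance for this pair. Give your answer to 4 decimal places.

The sequences differ at positions 2 (T/G, transversion), 5 (C/T, transition), 10 (C/T, transition), 14 (A/T, transversion), 16 (C/T, transition), 19 (C/G, transversion), 20 (A/G, transition), 26 (G/A, transition), 27 (C/G, transversion), 28 (A/C, transversion), 34 (A/C, transversion).
Of the 11 differences, 5 transitions and 6 transversions over 34 sites: P = 5/34 = 0.147059, Q = 6/34 = 0.176471.
d = −0.5·ln(0.529411) − 0.25·ln(0.647058) = −0.5·(-0.635990) − 0.25·(-0.435319) = 0.4268.

0.4268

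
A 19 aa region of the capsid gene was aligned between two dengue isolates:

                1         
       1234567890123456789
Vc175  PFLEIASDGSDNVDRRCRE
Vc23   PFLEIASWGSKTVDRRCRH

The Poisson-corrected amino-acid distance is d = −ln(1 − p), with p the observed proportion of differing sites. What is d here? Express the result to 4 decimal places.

Mismatches occur at site 8 (D→W), site 11 (D→K), site 12 (N→T), site 19 (E→H).
p = 4/19 = 0.210526.
d = −ln(1 − 0.210526) = −ln(0.789474) = 0.2364.

0.2364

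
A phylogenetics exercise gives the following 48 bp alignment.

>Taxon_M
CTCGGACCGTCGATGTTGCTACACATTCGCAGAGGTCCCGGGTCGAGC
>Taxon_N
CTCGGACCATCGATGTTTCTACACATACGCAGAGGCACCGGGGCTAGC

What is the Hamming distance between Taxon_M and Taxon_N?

7

Mismatches occur at site 9 (G→A), site 18 (G→T), site 27 (T→A), site 36 (T→C), site 37 (C→A), site 43 (T→G), site 45 (G→T).
That gives 7 mismatches out of 48 aligned sites, so the Hamming distance is 7.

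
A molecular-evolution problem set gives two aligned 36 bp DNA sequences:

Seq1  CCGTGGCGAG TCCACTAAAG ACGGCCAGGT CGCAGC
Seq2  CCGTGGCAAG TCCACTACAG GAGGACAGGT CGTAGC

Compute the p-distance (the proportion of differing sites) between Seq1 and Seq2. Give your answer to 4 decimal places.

Differing sites — 8:G/A; 18:A/C; 21:A/G; 22:C/A; 25:C/A; 33:C/T.
There are 6 differences over 36 sites, so p = 6/36 = 0.1667.

0.1667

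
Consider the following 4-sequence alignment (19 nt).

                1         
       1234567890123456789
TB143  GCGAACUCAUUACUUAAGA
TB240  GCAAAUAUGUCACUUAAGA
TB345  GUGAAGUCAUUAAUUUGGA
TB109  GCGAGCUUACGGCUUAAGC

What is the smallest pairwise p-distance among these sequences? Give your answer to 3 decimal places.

0.263

Pairwise Hamming distances:
  TB143 vs TB240: 6
  TB143 vs TB345: 5
  TB143 vs TB109: 6
  TB240 vs TB345: 10
  TB240 vs TB109: 9
  TB345 vs TB109: 11
The smallest is 5 mismatches, between TB143 and TB345; p = 5/19 = 0.263.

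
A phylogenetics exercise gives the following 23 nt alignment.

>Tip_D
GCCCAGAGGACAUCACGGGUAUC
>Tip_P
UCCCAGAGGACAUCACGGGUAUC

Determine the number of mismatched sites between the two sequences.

A single mismatch occurs at site 1 (G/U).
That gives 1 mismatch out of 23 aligned sites, so the Hamming distance is 1.

1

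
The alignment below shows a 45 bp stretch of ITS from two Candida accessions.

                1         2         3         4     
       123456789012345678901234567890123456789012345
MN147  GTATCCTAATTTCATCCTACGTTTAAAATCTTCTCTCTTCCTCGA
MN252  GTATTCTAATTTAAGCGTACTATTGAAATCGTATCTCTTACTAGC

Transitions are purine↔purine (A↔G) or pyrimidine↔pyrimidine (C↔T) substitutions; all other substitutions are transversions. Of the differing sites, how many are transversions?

The sequences differ at positions 5 (C/T, transition), 13 (C/A, transversion), 15 (T/G, transversion), 17 (C/G, transversion), 21 (G/T, transversion), 22 (T/A, transversion), 25 (A/G, transition), 31 (T/G, transversion), 33 (C/A, transversion), 40 (C/A, transversion), 43 (C/A, transversion), 45 (A/C, transversion).
Of the 12 differences, 2 transitions and 10 transversions, so the answer is 10.

10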